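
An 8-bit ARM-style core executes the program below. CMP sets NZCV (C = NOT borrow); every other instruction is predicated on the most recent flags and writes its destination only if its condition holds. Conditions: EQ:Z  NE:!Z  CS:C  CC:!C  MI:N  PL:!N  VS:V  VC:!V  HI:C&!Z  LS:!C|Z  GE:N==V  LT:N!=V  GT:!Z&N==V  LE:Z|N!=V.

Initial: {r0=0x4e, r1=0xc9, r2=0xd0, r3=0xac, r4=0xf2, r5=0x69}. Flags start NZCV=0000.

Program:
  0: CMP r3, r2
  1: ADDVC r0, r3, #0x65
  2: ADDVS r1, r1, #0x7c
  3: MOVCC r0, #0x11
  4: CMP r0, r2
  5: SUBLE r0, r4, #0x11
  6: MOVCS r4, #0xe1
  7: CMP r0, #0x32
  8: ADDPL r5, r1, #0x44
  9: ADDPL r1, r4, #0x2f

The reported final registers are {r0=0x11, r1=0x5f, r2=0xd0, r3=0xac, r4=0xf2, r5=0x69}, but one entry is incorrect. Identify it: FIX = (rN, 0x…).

FIX = (r1, 0xc9)

0: ✓ CMP  NZCV=1000
1: ✓ ADDVC  r0←0x11
2: · ADDVS
3: ✓ MOVCC  r0←0x11
4: ✓ CMP  NZCV=0000
5: · SUBLE
6: · MOVCS
7: ✓ CMP  NZCV=1000
8: · ADDPL
9: · ADDPL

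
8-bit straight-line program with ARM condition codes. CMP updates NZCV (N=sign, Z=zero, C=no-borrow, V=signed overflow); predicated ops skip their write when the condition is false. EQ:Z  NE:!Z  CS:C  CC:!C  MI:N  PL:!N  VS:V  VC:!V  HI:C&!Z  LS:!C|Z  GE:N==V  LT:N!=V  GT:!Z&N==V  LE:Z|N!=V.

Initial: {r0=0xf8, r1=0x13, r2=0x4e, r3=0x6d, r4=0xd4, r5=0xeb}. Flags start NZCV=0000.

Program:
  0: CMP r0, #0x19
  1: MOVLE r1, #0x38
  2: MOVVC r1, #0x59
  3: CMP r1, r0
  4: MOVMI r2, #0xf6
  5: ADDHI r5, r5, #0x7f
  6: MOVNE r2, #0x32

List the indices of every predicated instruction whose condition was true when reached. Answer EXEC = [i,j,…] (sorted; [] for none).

[0] flags=1010 → (cmp)
[1] flags=1010 LE?T → r1=0x38
[2] flags=1010 VC?T → r1=0x59
[3] flags=0000 → (cmp)
[4] flags=0000 MI?F → skip
[5] flags=0000 HI?F → skip
[6] flags=0000 NE?T → r2=0x32

EXEC = [1,2,6]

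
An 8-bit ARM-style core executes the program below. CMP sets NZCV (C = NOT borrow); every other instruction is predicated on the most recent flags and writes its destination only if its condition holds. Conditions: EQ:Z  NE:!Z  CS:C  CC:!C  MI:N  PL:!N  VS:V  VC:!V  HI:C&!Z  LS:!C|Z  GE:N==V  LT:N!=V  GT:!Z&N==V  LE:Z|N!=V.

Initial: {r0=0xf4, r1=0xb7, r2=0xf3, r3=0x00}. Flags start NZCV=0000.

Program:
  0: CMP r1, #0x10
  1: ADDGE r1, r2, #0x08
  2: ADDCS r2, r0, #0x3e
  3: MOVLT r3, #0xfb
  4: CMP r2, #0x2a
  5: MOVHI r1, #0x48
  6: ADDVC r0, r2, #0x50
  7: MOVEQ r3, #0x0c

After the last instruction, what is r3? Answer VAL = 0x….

VAL = 0xfb

[0] flags=1010 → (cmp)
[1] flags=1010 GE?F → skip
[2] flags=1010 CS?T → r2=0x32
[3] flags=1010 LT?T → r3=0xfb
[4] flags=0010 → (cmp)
[5] flags=0010 HI?T → r1=0x48
[6] flags=0010 VC?T → r0=0x82
[7] flags=0010 EQ?F → skip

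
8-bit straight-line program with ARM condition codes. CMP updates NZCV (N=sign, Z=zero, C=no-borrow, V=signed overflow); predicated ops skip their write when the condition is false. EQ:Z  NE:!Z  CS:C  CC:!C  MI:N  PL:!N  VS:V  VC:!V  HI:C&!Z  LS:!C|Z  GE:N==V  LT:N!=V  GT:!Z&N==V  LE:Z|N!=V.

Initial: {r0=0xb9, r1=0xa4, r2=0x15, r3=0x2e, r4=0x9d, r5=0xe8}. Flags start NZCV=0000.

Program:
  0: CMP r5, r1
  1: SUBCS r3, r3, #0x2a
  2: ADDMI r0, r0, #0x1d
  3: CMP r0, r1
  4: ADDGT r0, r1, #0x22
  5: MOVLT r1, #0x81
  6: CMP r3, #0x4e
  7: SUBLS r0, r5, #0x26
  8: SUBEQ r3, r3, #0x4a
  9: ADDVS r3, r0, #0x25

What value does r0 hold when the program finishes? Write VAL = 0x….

VAL = 0xc2

[0] flags=0010 → (cmp)
[1] flags=0010 CS?T → r3=0x04
[2] flags=0010 MI?F → skip
[3] flags=0010 → (cmp)
[4] flags=0010 GT?T → r0=0xc6
[5] flags=0010 LT?F → skip
[6] flags=1000 → (cmp)
[7] flags=1000 LS?T → r0=0xc2
[8] flags=1000 EQ?F → skip
[9] flags=1000 VS?F → skip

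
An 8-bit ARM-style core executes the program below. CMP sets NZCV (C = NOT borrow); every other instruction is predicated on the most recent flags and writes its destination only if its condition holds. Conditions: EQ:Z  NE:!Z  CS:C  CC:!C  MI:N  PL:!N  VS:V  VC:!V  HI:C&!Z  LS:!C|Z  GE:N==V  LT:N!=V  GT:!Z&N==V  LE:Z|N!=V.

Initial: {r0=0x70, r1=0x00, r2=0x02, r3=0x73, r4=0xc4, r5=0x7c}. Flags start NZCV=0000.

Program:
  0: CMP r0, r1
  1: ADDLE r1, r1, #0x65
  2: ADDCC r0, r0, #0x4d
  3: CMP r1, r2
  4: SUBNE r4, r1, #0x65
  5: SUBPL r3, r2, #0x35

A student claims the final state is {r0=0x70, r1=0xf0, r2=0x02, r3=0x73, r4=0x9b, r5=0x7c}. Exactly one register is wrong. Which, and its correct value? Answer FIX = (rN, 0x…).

[0] flags=0010 → (cmp)
[1] flags=0010 LE?F → skip
[2] flags=0010 CC?F → skip
[3] flags=1000 → (cmp)
[4] flags=1000 NE?T → r4=0x9b
[5] flags=1000 PL?F → skip

FIX = (r1, 0x00)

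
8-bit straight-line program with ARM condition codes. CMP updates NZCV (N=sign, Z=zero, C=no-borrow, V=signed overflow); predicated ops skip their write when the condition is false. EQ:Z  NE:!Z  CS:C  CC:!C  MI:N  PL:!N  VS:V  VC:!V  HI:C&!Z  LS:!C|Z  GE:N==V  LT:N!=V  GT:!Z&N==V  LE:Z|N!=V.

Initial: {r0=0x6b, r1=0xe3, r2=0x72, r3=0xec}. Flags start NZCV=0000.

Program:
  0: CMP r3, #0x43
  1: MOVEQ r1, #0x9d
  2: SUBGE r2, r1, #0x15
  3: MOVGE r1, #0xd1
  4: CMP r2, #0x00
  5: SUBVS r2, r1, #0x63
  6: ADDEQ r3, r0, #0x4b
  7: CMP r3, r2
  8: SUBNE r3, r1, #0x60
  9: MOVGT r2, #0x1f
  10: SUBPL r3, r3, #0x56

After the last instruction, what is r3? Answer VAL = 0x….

[0] flags=1010 → (cmp)
[1] flags=1010 EQ?F → skip
[2] flags=1010 GE?F → skip
[3] flags=1010 GE?F → skip
[4] flags=0010 → (cmp)
[5] flags=0010 VS?F → skip
[6] flags=0010 EQ?F → skip
[7] flags=0011 → (cmp)
[8] flags=0011 NE?T → r3=0x83
[9] flags=0011 GT?F → skip
[10] flags=0011 PL?T → r3=0x2d

VAL = 0x2d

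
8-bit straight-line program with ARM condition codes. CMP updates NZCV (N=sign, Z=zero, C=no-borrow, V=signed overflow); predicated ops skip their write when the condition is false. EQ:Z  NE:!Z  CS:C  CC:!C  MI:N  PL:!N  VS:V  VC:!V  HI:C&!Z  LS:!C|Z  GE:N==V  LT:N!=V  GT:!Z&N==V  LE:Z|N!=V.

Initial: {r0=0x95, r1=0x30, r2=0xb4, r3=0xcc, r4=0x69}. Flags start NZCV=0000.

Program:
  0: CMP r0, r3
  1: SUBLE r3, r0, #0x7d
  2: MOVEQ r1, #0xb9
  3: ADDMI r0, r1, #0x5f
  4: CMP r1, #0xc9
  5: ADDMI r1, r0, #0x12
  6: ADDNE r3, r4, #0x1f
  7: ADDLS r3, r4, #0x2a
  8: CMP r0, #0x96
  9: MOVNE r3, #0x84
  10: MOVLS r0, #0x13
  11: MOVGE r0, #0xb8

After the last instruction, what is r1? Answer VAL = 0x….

0: ✓ CMP  NZCV=1000
1: ✓ SUBLE  r3←0x18
2: · MOVEQ
3: ✓ ADDMI  r0←0x8f
4: ✓ CMP  NZCV=0000
5: · ADDMI
6: ✓ ADDNE  r3←0x88
7: ✓ ADDLS  r3←0x93
8: ✓ CMP  NZCV=1000
9: ✓ MOVNE  r3←0x84
10: ✓ MOVLS  r0←0x13
11: · MOVGE

VAL = 0x30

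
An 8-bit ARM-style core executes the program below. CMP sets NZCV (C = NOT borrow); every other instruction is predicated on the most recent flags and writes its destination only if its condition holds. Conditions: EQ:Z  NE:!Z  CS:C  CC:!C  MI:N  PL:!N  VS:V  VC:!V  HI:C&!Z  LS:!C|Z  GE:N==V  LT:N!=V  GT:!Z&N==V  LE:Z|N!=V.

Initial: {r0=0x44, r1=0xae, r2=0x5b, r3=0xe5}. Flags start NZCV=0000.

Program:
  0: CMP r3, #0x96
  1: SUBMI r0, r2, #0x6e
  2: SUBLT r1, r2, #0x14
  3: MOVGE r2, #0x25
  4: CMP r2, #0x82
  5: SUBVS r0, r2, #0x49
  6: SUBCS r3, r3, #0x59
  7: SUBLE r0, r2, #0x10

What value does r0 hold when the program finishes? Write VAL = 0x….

VAL = 0xdc

[0] flags=0010 → (cmp)
[1] flags=0010 MI?F → skip
[2] flags=0010 LT?F → skip
[3] flags=0010 GE?T → r2=0x25
[4] flags=1001 → (cmp)
[5] flags=1001 VS?T → r0=0xdc
[6] flags=1001 CS?F → skip
[7] flags=1001 LE?F → skip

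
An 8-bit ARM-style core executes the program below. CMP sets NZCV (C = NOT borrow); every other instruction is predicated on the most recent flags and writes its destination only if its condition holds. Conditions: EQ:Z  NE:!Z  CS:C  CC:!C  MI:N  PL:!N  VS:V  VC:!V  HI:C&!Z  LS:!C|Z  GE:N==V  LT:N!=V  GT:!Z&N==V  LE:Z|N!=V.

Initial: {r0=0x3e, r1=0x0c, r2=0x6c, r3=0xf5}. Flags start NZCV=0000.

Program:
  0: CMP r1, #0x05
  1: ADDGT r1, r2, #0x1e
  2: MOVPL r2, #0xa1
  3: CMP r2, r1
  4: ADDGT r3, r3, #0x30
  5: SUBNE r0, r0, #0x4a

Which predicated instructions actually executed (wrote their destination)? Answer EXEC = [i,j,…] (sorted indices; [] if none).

EXEC = [1,2,4,5]

0: ✓ CMP  NZCV=0010
1: ✓ ADDGT  r1←0x8a
2: ✓ MOVPL  r2←0xa1
3: ✓ CMP  NZCV=0010
4: ✓ ADDGT  r3←0x25
5: ✓ SUBNE  r0←0xf4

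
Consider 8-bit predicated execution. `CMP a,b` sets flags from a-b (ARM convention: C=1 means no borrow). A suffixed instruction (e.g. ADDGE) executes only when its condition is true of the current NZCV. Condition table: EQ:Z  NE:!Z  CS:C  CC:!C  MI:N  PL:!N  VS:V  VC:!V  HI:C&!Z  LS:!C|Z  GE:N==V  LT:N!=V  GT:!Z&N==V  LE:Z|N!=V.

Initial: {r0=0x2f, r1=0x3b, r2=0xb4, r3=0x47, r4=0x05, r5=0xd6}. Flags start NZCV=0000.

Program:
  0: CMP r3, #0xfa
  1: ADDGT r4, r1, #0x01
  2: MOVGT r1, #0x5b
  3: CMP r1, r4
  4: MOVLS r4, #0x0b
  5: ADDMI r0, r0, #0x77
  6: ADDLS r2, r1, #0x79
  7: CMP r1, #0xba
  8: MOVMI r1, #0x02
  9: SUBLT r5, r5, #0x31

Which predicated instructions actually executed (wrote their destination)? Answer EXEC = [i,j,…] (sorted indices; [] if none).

EXEC = [1,2,8]

[0] flags=0000 → (cmp)
[1] flags=0000 GT?T → r4=0x3c
[2] flags=0000 GT?T → r1=0x5b
[3] flags=0010 → (cmp)
[4] flags=0010 LS?F → skip
[5] flags=0010 MI?F → skip
[6] flags=0010 LS?F → skip
[7] flags=1001 → (cmp)
[8] flags=1001 MI?T → r1=0x02
[9] flags=1001 LT?F → skip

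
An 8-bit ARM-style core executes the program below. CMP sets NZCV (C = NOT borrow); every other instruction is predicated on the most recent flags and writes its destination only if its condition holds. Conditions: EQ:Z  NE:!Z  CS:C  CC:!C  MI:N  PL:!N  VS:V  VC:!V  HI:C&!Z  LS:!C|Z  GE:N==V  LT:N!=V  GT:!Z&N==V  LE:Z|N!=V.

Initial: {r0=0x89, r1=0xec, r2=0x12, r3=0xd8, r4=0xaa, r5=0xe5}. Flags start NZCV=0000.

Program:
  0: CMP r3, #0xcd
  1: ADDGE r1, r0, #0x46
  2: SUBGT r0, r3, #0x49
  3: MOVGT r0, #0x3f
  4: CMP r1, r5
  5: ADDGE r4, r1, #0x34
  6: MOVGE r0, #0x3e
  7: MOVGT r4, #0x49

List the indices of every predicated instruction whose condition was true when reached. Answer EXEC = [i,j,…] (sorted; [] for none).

EXEC = [1,2,3]

[0] flags=0010 → (cmp)
[1] flags=0010 GE?T → r1=0xcf
[2] flags=0010 GT?T → r0=0x8f
[3] flags=0010 GT?T → r0=0x3f
[4] flags=1000 → (cmp)
[5] flags=1000 GE?F → skip
[6] flags=1000 GE?F → skip
[7] flags=1000 GT?F → skip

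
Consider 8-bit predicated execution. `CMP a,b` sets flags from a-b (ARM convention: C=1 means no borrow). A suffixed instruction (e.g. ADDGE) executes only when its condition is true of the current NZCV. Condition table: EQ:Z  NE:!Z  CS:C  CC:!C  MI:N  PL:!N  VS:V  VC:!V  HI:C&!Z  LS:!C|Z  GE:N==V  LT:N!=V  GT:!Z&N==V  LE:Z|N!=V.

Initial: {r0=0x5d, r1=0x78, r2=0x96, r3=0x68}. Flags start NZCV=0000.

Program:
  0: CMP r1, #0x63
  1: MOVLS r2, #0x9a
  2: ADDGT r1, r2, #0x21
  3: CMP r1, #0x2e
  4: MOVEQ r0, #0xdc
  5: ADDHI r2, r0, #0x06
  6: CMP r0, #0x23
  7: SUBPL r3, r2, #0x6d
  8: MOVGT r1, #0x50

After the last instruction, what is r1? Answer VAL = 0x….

VAL = 0x50

[0] flags=0010 → (cmp)
[1] flags=0010 LS?F → skip
[2] flags=0010 GT?T → r1=0xb7
[3] flags=1010 → (cmp)
[4] flags=1010 EQ?F → skip
[5] flags=1010 HI?T → r2=0x63
[6] flags=0010 → (cmp)
[7] flags=0010 PL?T → r3=0xf6
[8] flags=0010 GT?T → r1=0x50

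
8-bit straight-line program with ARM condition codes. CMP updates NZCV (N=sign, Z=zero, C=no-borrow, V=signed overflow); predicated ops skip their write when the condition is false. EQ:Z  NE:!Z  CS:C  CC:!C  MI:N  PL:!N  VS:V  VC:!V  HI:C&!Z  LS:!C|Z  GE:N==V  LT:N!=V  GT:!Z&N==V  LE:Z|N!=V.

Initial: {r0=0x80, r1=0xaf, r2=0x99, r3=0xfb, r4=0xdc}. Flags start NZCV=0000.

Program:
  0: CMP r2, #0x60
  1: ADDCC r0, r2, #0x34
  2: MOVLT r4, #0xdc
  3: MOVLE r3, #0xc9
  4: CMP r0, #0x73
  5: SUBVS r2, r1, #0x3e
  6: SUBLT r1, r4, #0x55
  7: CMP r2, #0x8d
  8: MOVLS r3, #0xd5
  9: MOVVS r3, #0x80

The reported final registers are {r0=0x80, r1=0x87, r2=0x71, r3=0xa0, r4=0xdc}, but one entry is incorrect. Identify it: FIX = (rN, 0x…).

FIX = (r3, 0x80)

0: ✓ CMP  NZCV=0011
1: · ADDCC
2: ✓ MOVLT  r4←0xdc
3: ✓ MOVLE  r3←0xc9
4: ✓ CMP  NZCV=0011
5: ✓ SUBVS  r2←0x71
6: ✓ SUBLT  r1←0x87
7: ✓ CMP  NZCV=1001
8: ✓ MOVLS  r3←0xd5
9: ✓ MOVVS  r3←0x80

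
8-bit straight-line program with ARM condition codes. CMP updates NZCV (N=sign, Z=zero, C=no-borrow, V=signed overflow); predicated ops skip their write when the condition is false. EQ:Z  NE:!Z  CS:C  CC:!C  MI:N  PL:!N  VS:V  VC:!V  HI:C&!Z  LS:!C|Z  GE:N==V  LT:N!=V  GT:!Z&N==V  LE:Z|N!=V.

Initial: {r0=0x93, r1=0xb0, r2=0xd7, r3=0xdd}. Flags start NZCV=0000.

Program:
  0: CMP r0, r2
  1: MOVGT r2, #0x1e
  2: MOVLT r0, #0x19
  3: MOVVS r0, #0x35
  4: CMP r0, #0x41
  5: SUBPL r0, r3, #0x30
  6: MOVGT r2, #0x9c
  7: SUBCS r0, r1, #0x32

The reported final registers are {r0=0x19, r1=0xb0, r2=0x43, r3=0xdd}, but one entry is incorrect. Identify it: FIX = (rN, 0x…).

FIX = (r2, 0xd7)

0: ✓ CMP  NZCV=1000
1: · MOVGT
2: ✓ MOVLT  r0←0x19
3: · MOVVS
4: ✓ CMP  NZCV=1000
5: · SUBPL
6: · MOVGT
7: · SUBCS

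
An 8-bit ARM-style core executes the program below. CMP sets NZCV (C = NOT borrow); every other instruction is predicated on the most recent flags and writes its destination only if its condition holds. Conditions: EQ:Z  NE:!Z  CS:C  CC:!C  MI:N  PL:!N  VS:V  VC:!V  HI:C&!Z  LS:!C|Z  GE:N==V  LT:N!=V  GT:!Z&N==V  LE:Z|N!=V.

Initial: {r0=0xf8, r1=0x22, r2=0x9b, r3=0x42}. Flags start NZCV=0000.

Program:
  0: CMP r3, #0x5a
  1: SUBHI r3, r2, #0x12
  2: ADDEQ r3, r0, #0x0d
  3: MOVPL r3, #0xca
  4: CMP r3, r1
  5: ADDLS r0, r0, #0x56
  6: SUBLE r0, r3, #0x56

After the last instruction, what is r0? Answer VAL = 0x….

VAL = 0xf8

[0] flags=1000 → (cmp)
[1] flags=1000 HI?F → skip
[2] flags=1000 EQ?F → skip
[3] flags=1000 PL?F → skip
[4] flags=0010 → (cmp)
[5] flags=0010 LS?F → skip
[6] flags=0010 LE?F → skip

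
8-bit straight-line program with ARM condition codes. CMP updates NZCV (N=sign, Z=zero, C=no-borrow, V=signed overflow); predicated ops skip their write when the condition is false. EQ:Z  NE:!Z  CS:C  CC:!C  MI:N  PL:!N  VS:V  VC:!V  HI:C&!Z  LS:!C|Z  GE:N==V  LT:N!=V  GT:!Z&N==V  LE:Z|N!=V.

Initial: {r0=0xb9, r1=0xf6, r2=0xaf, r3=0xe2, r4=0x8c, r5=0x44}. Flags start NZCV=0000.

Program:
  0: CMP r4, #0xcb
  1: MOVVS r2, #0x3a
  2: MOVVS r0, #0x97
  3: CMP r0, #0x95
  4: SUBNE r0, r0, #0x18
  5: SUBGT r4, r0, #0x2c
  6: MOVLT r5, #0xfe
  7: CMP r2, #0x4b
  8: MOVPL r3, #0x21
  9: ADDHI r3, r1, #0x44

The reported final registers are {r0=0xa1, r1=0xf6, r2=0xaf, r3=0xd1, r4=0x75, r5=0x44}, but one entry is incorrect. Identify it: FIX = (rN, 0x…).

FIX = (r3, 0x3a)

[0] flags=1000 → (cmp)
[1] flags=1000 VS?F → skip
[2] flags=1000 VS?F → skip
[3] flags=0010 → (cmp)
[4] flags=0010 NE?T → r0=0xa1
[5] flags=0010 GT?T → r4=0x75
[6] flags=0010 LT?F → skip
[7] flags=0011 → (cmp)
[8] flags=0011 PL?T → r3=0x21
[9] flags=0011 HI?T → r3=0x3a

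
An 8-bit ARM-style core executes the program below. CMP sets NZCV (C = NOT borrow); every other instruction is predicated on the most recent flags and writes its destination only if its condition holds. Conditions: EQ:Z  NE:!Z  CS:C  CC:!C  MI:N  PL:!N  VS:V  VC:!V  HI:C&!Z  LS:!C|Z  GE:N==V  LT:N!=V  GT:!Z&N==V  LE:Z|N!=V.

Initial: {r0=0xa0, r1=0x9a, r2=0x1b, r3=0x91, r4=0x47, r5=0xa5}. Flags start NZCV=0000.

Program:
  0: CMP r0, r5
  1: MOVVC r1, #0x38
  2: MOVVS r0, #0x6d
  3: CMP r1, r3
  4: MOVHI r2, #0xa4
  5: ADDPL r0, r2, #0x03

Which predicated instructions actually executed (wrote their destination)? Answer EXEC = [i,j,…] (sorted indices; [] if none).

EXEC = [1]

[0] flags=1000 → (cmp)
[1] flags=1000 VC?T → r1=0x38
[2] flags=1000 VS?F → skip
[3] flags=1001 → (cmp)
[4] flags=1001 HI?F → skip
[5] flags=1001 PL?F → skip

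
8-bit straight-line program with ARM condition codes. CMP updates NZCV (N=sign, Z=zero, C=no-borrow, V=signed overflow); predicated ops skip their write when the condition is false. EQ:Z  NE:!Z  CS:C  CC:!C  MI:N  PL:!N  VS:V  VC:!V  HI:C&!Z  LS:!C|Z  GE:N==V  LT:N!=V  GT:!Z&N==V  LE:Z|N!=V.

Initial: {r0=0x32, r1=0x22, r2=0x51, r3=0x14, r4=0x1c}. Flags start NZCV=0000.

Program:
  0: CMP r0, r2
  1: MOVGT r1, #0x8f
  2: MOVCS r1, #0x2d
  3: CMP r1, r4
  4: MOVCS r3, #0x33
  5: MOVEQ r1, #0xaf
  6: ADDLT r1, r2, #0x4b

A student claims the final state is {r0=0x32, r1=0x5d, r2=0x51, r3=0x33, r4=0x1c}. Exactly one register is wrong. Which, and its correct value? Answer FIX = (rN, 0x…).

0: ✓ CMP  NZCV=1000
1: · MOVGT
2: · MOVCS
3: ✓ CMP  NZCV=0010
4: ✓ MOVCS  r3←0x33
5: · MOVEQ
6: · ADDLT

FIX = (r1, 0x22)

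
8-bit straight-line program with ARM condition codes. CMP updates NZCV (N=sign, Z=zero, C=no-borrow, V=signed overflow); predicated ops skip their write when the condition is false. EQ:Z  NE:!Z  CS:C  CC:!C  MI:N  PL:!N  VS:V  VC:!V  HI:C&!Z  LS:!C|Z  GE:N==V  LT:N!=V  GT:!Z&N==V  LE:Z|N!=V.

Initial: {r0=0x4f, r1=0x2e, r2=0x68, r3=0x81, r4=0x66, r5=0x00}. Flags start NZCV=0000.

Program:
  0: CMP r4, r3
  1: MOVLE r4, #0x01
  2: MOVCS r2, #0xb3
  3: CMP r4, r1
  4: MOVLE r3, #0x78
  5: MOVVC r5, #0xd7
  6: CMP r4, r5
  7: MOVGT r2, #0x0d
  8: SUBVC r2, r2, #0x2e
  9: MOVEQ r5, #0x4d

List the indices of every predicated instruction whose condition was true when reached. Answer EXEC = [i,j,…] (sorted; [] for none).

[0] flags=1001 → (cmp)
[1] flags=1001 LE?F → skip
[2] flags=1001 CS?F → skip
[3] flags=0010 → (cmp)
[4] flags=0010 LE?F → skip
[5] flags=0010 VC?T → r5=0xd7
[6] flags=1001 → (cmp)
[7] flags=1001 GT?T → r2=0x0d
[8] flags=1001 VC?F → skip
[9] flags=1001 EQ?F → skip

EXEC = [5,7]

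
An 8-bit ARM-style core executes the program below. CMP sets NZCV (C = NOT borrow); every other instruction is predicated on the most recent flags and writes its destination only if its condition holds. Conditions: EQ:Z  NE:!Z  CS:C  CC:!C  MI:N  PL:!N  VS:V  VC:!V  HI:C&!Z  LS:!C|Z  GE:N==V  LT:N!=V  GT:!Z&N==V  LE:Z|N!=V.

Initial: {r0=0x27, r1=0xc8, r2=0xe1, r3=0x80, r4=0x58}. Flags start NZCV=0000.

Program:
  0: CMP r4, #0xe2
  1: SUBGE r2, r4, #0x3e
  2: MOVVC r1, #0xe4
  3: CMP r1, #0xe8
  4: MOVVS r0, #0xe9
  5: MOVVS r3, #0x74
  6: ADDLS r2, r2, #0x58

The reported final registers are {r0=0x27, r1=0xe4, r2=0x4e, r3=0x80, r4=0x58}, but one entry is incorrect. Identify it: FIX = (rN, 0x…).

FIX = (r2, 0x72)

[0] flags=0000 → (cmp)
[1] flags=0000 GE?T → r2=0x1a
[2] flags=0000 VC?T → r1=0xe4
[3] flags=1000 → (cmp)
[4] flags=1000 VS?F → skip
[5] flags=1000 VS?F → skip
[6] flags=1000 LS?T → r2=0x72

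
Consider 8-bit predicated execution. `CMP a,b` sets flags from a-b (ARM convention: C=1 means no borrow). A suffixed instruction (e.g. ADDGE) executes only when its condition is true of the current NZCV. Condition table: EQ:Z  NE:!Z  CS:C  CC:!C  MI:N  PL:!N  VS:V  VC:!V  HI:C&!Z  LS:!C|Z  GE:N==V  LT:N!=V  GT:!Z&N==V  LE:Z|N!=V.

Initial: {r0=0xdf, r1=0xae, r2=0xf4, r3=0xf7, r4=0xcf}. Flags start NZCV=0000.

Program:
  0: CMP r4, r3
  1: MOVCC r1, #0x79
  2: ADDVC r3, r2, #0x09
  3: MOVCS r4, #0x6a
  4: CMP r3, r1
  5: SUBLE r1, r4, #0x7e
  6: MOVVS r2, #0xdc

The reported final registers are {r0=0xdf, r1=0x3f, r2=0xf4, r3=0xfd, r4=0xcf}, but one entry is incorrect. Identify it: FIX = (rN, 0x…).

FIX = (r1, 0x51)

0: ✓ CMP  NZCV=1000
1: ✓ MOVCC  r1←0x79
2: ✓ ADDVC  r3←0xfd
3: · MOVCS
4: ✓ CMP  NZCV=1010
5: ✓ SUBLE  r1←0x51
6: · MOVVS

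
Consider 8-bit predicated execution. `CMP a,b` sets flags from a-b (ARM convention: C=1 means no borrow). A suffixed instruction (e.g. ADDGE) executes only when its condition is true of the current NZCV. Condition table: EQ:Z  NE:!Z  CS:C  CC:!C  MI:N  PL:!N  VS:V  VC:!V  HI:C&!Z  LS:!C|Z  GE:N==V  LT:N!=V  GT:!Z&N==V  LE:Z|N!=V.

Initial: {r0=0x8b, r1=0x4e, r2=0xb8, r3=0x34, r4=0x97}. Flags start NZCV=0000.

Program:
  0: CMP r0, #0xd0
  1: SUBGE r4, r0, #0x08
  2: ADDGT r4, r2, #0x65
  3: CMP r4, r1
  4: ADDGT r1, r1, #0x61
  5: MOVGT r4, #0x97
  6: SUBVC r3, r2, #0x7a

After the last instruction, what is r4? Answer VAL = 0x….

0: ✓ CMP  NZCV=1000
1: · SUBGE
2: · ADDGT
3: ✓ CMP  NZCV=0011
4: · ADDGT
5: · MOVGT
6: · SUBVC

VAL = 0x97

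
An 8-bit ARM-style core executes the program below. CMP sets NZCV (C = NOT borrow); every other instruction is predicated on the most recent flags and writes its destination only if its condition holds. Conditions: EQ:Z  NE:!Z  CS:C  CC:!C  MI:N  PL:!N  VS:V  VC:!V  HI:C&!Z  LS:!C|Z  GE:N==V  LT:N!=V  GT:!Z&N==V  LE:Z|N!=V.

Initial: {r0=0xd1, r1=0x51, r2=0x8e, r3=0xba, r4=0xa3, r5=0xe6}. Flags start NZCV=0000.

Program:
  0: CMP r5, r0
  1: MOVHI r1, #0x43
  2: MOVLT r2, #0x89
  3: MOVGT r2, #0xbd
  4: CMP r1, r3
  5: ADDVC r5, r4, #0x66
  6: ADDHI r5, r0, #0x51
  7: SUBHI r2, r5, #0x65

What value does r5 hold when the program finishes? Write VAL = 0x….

[0] flags=0010 → (cmp)
[1] flags=0010 HI?T → r1=0x43
[2] flags=0010 LT?F → skip
[3] flags=0010 GT?T → r2=0xbd
[4] flags=1001 → (cmp)
[5] flags=1001 VC?F → skip
[6] flags=1001 HI?F → skip
[7] flags=1001 HI?F → skip

VAL = 0xe6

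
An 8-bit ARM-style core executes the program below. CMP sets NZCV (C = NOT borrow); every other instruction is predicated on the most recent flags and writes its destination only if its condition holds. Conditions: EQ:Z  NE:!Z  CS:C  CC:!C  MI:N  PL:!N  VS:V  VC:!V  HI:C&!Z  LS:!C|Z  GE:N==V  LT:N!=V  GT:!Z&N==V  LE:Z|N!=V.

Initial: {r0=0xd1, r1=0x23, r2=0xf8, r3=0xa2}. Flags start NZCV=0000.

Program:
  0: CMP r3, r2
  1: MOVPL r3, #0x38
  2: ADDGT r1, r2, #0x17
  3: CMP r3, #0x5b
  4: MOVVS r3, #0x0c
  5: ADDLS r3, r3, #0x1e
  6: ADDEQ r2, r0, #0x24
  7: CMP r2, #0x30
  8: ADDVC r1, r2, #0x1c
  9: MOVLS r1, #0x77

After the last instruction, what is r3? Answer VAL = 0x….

[0] flags=1000 → (cmp)
[1] flags=1000 PL?F → skip
[2] flags=1000 GT?F → skip
[3] flags=0011 → (cmp)
[4] flags=0011 VS?T → r3=0x0c
[5] flags=0011 LS?F → skip
[6] flags=0011 EQ?F → skip
[7] flags=1010 → (cmp)
[8] flags=1010 VC?T → r1=0x14
[9] flags=1010 LS?F → skip

VAL = 0x0c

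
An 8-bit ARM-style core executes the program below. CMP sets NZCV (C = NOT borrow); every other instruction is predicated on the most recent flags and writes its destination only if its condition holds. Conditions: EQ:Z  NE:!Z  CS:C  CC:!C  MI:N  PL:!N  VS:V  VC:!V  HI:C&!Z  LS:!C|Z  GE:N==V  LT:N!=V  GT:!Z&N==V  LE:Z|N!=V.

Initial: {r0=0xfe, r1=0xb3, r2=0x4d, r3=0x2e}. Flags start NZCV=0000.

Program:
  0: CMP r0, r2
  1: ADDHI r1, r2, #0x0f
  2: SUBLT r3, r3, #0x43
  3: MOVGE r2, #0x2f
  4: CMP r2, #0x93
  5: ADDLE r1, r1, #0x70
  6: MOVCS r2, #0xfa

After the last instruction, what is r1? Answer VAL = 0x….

VAL = 0x5c

[0] flags=1010 → (cmp)
[1] flags=1010 HI?T → r1=0x5c
[2] flags=1010 LT?T → r3=0xeb
[3] flags=1010 GE?F → skip
[4] flags=1001 → (cmp)
[5] flags=1001 LE?F → skip
[6] flags=1001 CS?F → skip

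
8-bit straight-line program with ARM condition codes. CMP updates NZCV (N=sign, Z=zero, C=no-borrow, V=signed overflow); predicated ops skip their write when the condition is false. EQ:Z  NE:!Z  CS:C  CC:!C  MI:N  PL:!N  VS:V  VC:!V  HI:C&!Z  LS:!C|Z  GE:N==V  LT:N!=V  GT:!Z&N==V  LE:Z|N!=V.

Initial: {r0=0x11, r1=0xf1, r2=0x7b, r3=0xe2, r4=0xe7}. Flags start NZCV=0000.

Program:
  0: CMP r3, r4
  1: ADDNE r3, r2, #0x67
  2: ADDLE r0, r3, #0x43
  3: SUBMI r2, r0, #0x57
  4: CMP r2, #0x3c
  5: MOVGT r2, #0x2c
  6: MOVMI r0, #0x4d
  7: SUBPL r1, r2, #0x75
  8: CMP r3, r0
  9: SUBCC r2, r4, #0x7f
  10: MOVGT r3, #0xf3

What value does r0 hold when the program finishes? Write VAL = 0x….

VAL = 0x4d

[0] flags=1000 → (cmp)
[1] flags=1000 NE?T → r3=0xe2
[2] flags=1000 LE?T → r0=0x25
[3] flags=1000 MI?T → r2=0xce
[4] flags=1010 → (cmp)
[5] flags=1010 GT?F → skip
[6] flags=1010 MI?T → r0=0x4d
[7] flags=1010 PL?F → skip
[8] flags=1010 → (cmp)
[9] flags=1010 CC?F → skip
[10] flags=1010 GT?F → skip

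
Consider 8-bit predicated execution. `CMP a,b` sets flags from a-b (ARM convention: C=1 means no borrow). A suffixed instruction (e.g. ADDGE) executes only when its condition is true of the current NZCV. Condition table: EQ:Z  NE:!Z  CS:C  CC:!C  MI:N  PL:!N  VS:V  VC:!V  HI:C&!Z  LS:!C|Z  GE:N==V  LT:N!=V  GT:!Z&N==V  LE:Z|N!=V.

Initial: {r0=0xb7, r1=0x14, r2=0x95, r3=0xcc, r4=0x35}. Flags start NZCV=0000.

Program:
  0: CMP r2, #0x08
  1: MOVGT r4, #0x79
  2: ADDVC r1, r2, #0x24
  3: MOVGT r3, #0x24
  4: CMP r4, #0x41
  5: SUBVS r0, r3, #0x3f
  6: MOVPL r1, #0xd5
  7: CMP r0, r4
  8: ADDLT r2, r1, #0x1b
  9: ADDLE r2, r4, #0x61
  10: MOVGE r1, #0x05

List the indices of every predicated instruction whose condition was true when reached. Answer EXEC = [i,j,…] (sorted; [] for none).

EXEC = [2,8,9]

0: ✓ CMP  NZCV=1010
1: · MOVGT
2: ✓ ADDVC  r1←0xb9
3: · MOVGT
4: ✓ CMP  NZCV=1000
5: · SUBVS
6: · MOVPL
7: ✓ CMP  NZCV=1010
8: ✓ ADDLT  r2←0xd4
9: ✓ ADDLE  r2←0x96
10: · MOVGE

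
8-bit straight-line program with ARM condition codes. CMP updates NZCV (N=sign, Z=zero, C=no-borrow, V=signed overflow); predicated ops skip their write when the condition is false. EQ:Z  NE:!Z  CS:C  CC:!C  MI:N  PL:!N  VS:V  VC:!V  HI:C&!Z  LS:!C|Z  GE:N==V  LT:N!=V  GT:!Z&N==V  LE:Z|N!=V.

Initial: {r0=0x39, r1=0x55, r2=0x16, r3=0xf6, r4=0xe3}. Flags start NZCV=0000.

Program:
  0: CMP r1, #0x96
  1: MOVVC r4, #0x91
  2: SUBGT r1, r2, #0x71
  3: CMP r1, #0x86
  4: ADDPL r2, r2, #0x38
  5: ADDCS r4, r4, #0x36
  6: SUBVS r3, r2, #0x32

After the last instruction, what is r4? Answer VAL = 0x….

VAL = 0x19

0: ✓ CMP  NZCV=1001
1: · MOVVC
2: ✓ SUBGT  r1←0xa5
3: ✓ CMP  NZCV=0010
4: ✓ ADDPL  r2←0x4e
5: ✓ ADDCS  r4←0x19
6: · SUBVS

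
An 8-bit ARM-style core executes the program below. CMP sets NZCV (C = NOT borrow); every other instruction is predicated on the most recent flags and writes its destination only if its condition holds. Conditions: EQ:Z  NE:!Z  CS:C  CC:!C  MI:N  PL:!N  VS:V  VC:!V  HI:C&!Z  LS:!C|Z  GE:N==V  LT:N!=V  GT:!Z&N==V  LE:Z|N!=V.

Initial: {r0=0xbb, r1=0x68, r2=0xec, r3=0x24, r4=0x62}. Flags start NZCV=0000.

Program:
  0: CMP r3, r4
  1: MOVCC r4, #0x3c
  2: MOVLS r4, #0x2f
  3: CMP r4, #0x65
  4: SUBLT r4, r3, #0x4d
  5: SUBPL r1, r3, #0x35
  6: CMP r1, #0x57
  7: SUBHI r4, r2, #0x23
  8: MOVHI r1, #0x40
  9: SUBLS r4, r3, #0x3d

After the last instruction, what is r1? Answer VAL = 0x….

VAL = 0x40

0: ✓ CMP  NZCV=1000
1: ✓ MOVCC  r4←0x3c
2: ✓ MOVLS  r4←0x2f
3: ✓ CMP  NZCV=1000
4: ✓ SUBLT  r4←0xd7
5: · SUBPL
6: ✓ CMP  NZCV=0010
7: ✓ SUBHI  r4←0xc9
8: ✓ MOVHI  r1←0x40
9: · SUBLS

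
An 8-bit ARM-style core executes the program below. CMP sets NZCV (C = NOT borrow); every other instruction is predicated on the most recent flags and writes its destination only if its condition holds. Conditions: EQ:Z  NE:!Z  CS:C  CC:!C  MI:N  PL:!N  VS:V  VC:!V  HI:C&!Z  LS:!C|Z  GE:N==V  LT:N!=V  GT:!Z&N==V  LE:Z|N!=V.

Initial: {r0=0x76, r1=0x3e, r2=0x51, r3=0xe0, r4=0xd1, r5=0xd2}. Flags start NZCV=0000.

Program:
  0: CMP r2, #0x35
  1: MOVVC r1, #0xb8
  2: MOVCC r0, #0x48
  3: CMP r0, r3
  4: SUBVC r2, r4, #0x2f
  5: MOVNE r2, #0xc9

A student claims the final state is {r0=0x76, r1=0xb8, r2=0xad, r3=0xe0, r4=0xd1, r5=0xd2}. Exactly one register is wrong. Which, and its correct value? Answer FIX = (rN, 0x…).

0: ✓ CMP  NZCV=0010
1: ✓ MOVVC  r1←0xb8
2: · MOVCC
3: ✓ CMP  NZCV=1001
4: · SUBVC
5: ✓ MOVNE  r2←0xc9

FIX = (r2, 0xc9)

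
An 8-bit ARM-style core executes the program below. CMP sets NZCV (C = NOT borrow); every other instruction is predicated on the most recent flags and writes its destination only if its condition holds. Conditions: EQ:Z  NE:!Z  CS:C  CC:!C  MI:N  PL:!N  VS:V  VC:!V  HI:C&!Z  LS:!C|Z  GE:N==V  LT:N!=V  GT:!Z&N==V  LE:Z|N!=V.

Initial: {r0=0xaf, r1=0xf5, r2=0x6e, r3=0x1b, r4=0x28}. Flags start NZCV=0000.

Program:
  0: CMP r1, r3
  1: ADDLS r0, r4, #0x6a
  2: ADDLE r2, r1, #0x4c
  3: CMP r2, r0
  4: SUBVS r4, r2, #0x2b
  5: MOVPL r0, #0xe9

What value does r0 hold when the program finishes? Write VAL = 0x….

VAL = 0xaf

[0] flags=1010 → (cmp)
[1] flags=1010 LS?F → skip
[2] flags=1010 LE?T → r2=0x41
[3] flags=1001 → (cmp)
[4] flags=1001 VS?T → r4=0x16
[5] flags=1001 PL?F → skip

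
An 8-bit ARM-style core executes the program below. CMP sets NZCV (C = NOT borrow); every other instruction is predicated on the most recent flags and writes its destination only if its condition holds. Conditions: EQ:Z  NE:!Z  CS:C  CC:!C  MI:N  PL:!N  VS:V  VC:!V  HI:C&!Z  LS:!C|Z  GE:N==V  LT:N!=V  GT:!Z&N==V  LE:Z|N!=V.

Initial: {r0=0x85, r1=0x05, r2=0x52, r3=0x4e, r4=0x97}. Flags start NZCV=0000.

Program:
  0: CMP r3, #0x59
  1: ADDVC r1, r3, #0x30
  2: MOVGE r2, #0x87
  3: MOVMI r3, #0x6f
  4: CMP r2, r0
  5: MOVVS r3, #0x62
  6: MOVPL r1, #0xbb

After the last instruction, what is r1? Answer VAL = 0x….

VAL = 0x7e

0: ✓ CMP  NZCV=1000
1: ✓ ADDVC  r1←0x7e
2: · MOVGE
3: ✓ MOVMI  r3←0x6f
4: ✓ CMP  NZCV=1001
5: ✓ MOVVS  r3←0x62
6: · MOVPL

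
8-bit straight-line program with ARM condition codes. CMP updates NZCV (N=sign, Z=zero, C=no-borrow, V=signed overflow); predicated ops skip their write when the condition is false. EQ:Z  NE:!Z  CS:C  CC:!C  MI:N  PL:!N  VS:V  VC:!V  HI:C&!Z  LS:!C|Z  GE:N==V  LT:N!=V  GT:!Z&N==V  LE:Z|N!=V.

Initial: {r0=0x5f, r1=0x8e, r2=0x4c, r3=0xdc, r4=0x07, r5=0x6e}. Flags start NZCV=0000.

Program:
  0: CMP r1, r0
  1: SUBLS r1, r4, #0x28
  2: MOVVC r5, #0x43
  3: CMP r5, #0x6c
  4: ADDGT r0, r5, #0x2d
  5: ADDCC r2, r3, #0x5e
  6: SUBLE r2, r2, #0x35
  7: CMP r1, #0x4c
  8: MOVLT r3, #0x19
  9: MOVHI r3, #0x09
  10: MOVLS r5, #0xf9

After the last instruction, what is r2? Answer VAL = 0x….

[0] flags=0011 → (cmp)
[1] flags=0011 LS?F → skip
[2] flags=0011 VC?F → skip
[3] flags=0010 → (cmp)
[4] flags=0010 GT?T → r0=0x9b
[5] flags=0010 CC?F → skip
[6] flags=0010 LE?F → skip
[7] flags=0011 → (cmp)
[8] flags=0011 LT?T → r3=0x19
[9] flags=0011 HI?T → r3=0x09
[10] flags=0011 LS?F → skip

VAL = 0x4c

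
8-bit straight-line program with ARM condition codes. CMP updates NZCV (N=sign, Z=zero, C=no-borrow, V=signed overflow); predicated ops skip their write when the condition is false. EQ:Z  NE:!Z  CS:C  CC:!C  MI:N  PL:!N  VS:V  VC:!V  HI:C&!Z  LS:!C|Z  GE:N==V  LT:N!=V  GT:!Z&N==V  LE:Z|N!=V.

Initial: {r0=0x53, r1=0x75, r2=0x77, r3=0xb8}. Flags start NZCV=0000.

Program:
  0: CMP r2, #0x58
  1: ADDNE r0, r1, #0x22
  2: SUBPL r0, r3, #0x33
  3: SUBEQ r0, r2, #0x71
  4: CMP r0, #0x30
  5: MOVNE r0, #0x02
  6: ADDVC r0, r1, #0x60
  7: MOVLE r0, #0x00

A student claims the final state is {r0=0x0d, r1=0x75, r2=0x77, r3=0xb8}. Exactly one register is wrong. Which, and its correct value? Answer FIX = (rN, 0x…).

FIX = (r0, 0x00)

[0] flags=0010 → (cmp)
[1] flags=0010 NE?T → r0=0x97
[2] flags=0010 PL?T → r0=0x85
[3] flags=0010 EQ?F → skip
[4] flags=0011 → (cmp)
[5] flags=0011 NE?T → r0=0x02
[6] flags=0011 VC?F → skip
[7] flags=0011 LE?T → r0=0x00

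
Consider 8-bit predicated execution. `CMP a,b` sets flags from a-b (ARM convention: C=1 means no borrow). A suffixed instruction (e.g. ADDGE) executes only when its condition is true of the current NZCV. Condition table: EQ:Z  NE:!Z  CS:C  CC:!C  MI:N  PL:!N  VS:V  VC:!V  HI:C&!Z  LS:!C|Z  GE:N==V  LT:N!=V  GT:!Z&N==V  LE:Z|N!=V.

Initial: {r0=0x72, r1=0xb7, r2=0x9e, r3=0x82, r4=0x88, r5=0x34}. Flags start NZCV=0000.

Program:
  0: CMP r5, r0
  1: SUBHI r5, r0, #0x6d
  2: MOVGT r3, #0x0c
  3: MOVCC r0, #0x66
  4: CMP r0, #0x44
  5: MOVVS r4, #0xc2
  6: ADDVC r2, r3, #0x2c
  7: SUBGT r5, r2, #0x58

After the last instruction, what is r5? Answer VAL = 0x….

VAL = 0x56

[0] flags=1000 → (cmp)
[1] flags=1000 HI?F → skip
[2] flags=1000 GT?F → skip
[3] flags=1000 CC?T → r0=0x66
[4] flags=0010 → (cmp)
[5] flags=0010 VS?F → skip
[6] flags=0010 VC?T → r2=0xae
[7] flags=0010 GT?T → r5=0x56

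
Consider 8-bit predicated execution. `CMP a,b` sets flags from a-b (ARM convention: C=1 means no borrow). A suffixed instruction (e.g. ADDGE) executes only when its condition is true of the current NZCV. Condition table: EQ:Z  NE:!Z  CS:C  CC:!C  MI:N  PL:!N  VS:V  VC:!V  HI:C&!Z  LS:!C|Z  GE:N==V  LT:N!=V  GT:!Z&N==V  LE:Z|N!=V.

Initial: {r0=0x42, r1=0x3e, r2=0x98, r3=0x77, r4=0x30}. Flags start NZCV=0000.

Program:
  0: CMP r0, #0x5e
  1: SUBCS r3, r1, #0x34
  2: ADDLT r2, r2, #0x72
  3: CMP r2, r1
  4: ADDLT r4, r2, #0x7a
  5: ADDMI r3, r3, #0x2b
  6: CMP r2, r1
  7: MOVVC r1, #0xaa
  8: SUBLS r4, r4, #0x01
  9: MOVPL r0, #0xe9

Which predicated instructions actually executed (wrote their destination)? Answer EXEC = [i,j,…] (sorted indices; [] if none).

EXEC = [2,4,5,7,8]

0: ✓ CMP  NZCV=1000
1: · SUBCS
2: ✓ ADDLT  r2←0x0a
3: ✓ CMP  NZCV=1000
4: ✓ ADDLT  r4←0x84
5: ✓ ADDMI  r3←0xa2
6: ✓ CMP  NZCV=1000
7: ✓ MOVVC  r1←0xaa
8: ✓ SUBLS  r4←0x83
9: · MOVPL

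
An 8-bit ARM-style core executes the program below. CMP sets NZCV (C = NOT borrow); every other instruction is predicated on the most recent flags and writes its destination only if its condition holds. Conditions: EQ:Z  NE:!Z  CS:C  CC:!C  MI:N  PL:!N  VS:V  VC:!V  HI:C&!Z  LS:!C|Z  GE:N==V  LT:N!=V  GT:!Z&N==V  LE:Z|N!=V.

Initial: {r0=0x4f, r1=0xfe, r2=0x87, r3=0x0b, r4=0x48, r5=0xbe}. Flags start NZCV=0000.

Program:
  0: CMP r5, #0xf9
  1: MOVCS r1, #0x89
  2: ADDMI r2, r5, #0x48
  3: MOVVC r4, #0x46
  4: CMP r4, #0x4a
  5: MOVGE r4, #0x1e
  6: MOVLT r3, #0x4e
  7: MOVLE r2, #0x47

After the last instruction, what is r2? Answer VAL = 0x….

0: ✓ CMP  NZCV=1000
1: · MOVCS
2: ✓ ADDMI  r2←0x06
3: ✓ MOVVC  r4←0x46
4: ✓ CMP  NZCV=1000
5: · MOVGE
6: ✓ MOVLT  r3←0x4e
7: ✓ MOVLE  r2←0x47

VAL = 0x47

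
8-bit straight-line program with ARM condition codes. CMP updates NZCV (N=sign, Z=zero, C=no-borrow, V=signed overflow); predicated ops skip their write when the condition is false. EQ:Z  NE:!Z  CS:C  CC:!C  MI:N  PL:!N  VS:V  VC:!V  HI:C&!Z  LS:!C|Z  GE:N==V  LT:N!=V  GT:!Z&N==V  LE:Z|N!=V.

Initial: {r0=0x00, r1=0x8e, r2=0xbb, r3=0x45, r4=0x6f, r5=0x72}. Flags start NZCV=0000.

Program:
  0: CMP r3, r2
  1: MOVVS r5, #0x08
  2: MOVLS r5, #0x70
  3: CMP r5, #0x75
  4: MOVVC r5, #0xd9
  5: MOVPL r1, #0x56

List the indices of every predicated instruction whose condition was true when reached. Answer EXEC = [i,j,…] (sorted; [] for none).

[0] flags=1001 → (cmp)
[1] flags=1001 VS?T → r5=0x08
[2] flags=1001 LS?T → r5=0x70
[3] flags=1000 → (cmp)
[4] flags=1000 VC?T → r5=0xd9
[5] flags=1000 PL?F → skip

EXEC = [1,2,4]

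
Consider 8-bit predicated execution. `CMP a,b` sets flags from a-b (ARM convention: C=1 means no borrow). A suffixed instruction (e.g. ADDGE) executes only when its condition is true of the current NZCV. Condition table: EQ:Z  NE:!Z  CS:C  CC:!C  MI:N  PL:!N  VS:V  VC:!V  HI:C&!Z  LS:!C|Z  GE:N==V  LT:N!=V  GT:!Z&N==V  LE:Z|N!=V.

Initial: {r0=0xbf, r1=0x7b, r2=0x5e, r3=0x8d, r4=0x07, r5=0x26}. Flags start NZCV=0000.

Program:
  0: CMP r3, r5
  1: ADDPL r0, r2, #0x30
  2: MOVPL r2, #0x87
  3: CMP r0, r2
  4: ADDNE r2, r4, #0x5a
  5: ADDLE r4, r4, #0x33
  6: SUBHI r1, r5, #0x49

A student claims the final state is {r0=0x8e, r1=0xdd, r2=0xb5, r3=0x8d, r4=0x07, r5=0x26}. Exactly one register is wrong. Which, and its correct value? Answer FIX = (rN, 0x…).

FIX = (r2, 0x61)

0: ✓ CMP  NZCV=0011
1: ✓ ADDPL  r0←0x8e
2: ✓ MOVPL  r2←0x87
3: ✓ CMP  NZCV=0010
4: ✓ ADDNE  r2←0x61
5: · ADDLE
6: ✓ SUBHI  r1←0xdd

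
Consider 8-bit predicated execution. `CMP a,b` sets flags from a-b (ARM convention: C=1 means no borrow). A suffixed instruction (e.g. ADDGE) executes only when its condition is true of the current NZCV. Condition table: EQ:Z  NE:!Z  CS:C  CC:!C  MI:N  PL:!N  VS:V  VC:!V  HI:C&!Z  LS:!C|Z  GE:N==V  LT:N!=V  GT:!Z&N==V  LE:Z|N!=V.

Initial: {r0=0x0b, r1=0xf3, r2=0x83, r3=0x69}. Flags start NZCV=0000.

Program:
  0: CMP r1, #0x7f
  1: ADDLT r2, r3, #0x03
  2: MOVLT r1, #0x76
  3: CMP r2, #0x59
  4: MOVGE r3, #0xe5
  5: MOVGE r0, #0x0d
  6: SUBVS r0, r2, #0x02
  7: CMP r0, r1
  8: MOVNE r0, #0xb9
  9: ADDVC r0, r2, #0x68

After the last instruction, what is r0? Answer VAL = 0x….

VAL = 0xd4

[0] flags=0011 → (cmp)
[1] flags=0011 LT?T → r2=0x6c
[2] flags=0011 LT?T → r1=0x76
[3] flags=0010 → (cmp)
[4] flags=0010 GE?T → r3=0xe5
[5] flags=0010 GE?T → r0=0x0d
[6] flags=0010 VS?F → skip
[7] flags=1000 → (cmp)
[8] flags=1000 NE?T → r0=0xb9
[9] flags=1000 VC?T → r0=0xd4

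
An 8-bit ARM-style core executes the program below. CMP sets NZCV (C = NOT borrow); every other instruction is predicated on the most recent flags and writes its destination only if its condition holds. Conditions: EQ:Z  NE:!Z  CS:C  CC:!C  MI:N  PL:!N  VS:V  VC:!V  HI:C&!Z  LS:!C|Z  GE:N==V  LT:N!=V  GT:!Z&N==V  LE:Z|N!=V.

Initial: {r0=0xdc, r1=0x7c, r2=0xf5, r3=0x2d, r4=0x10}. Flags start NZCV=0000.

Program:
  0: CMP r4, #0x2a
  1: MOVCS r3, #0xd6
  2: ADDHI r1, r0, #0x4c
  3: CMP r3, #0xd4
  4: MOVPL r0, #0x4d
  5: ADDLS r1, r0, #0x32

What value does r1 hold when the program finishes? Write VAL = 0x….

VAL = 0x7f

[0] flags=1000 → (cmp)
[1] flags=1000 CS?F → skip
[2] flags=1000 HI?F → skip
[3] flags=0000 → (cmp)
[4] flags=0000 PL?T → r0=0x4d
[5] flags=0000 LS?T → r1=0x7f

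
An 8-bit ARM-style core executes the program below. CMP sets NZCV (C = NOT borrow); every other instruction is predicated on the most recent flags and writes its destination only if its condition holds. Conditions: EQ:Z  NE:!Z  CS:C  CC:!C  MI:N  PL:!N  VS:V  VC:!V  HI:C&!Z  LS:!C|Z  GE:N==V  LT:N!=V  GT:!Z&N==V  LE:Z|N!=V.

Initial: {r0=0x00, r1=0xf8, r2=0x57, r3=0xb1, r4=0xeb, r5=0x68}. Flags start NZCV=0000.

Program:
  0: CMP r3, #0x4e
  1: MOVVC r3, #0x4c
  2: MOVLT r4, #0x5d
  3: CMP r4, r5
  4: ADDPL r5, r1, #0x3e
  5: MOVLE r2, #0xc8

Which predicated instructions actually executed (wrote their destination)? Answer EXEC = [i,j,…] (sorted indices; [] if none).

0: ✓ CMP  NZCV=0011
1: · MOVVC
2: ✓ MOVLT  r4←0x5d
3: ✓ CMP  NZCV=1000
4: · ADDPL
5: ✓ MOVLE  r2←0xc8

EXEC = [2,5]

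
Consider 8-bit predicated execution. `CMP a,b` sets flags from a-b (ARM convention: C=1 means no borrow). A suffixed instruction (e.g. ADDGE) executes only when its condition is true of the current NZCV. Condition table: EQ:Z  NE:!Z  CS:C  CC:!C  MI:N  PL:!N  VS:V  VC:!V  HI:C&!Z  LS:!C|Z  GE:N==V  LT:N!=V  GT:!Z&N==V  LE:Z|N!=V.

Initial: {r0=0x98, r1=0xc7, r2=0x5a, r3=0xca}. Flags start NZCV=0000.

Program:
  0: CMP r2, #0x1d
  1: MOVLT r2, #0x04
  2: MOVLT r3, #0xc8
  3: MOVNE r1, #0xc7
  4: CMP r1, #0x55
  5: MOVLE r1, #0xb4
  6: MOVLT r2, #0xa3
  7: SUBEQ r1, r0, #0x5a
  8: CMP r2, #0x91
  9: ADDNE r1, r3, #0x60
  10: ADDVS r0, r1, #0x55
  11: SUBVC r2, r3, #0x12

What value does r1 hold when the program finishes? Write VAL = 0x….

0: ✓ CMP  NZCV=0010
1: · MOVLT
2: · MOVLT
3: ✓ MOVNE  r1←0xc7
4: ✓ CMP  NZCV=0011
5: ✓ MOVLE  r1←0xb4
6: ✓ MOVLT  r2←0xa3
7: · SUBEQ
8: ✓ CMP  NZCV=0010
9: ✓ ADDNE  r1←0x2a
10: · ADDVS
11: ✓ SUBVC  r2←0xb8

VAL = 0x2a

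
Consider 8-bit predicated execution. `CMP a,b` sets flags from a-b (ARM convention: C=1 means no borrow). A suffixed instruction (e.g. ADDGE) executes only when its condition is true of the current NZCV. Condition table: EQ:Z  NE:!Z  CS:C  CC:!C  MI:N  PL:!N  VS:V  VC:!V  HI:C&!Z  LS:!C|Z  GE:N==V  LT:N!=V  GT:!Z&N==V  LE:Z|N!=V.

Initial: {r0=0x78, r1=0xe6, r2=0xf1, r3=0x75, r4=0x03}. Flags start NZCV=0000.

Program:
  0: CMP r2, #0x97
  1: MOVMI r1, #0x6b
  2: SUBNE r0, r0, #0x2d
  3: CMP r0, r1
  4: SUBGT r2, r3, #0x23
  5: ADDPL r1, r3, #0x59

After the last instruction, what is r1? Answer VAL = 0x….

[0] flags=0010 → (cmp)
[1] flags=0010 MI?F → skip
[2] flags=0010 NE?T → r0=0x4b
[3] flags=0000 → (cmp)
[4] flags=0000 GT?T → r2=0x52
[5] flags=0000 PL?T → r1=0xce

VAL = 0xce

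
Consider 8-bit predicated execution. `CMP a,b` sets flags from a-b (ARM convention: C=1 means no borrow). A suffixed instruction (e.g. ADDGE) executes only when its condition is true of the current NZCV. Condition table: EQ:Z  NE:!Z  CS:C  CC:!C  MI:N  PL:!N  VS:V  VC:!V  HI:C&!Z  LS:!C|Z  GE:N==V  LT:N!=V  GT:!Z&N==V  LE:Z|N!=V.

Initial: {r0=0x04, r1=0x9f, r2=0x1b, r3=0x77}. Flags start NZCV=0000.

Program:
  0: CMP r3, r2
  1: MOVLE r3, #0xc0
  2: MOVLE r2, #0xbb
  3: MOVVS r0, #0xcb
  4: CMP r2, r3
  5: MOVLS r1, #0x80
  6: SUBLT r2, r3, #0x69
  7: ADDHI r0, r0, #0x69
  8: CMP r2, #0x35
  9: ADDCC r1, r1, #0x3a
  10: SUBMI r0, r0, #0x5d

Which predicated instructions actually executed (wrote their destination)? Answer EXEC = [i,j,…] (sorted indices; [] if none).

0: ✓ CMP  NZCV=0010
1: · MOVLE
2: · MOVLE
3: · MOVVS
4: ✓ CMP  NZCV=1000
5: ✓ MOVLS  r1←0x80
6: ✓ SUBLT  r2←0x0e
7: · ADDHI
8: ✓ CMP  NZCV=1000
9: ✓ ADDCC  r1←0xba
10: ✓ SUBMI  r0←0xa7

EXEC = [5,6,9,10]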